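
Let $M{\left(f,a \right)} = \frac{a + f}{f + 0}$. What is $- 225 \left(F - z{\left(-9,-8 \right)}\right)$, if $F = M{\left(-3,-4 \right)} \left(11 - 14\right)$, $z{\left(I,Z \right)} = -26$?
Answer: $-4275$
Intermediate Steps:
$M{\left(f,a \right)} = \frac{a + f}{f}$
$F = -7$ ($F = \frac{-4 - 3}{-3} \left(11 - 14\right) = \left(- \frac{1}{3}\right) \left(-7\right) \left(-3\right) = \frac{7}{3} \left(-3\right) = -7$)
$- 225 \left(F - z{\left(-9,-8 \right)}\right) = - 225 \left(-7 - -26\right) = - 225 \left(-7 + 26\right) = \left(-225\right) 19 = -4275$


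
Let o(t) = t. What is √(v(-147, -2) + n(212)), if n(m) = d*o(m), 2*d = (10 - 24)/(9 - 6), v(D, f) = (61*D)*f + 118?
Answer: 8*√2469/3 ≈ 132.50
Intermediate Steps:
v(D, f) = 118 + 61*D*f (v(D, f) = 61*D*f + 118 = 118 + 61*D*f)
d = -7/3 (d = ((10 - 24)/(9 - 6))/2 = (-14/3)/2 = (-14*⅓)/2 = (½)*(-14/3) = -7/3 ≈ -2.3333)
n(m) = -7*m/3
√(v(-147, -2) + n(212)) = √((118 + 61*(-147)*(-2)) - 7/3*212) = √((118 + 17934) - 1484/3) = √(18052 - 1484/3) = √(52672/3) = 8*√2469/3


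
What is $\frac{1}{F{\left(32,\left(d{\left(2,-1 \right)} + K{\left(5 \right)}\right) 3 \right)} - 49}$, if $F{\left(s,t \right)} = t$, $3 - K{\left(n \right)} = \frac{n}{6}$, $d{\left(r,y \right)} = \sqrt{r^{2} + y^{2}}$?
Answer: $- \frac{34}{1409} - \frac{12 \sqrt{5}}{7045} \approx -0.027939$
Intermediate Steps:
$K{\left(n \right)} = 3 - \frac{n}{6}$
$\frac{1}{F{\left(32,\left(d{\left(2,-1 \right)} + K{\left(5 \right)}\right) 3 \right)} - 49} = \frac{1}{\left(\sqrt{2^{2} + \left(-1\right)^{2}} + \left(3 - \frac{5}{6}\right)\right) 3 - 49} = \frac{1}{\left(\sqrt{4 + 1} + \left(3 - \frac{5}{6}\right)\right) 3 - 49} = \frac{1}{\left(\sqrt{5} + \frac{13}{6}\right) 3 - 49} = \frac{1}{\left(\frac{13}{6} + \sqrt{5}\right) 3 - 49} = \frac{1}{\left(\frac{13}{2} + 3 \sqrt{5}\right) - 49} = \frac{1}{- \frac{85}{2} + 3 \sqrt{5}}$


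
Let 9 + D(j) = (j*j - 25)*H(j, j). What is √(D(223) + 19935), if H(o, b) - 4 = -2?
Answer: √119334 ≈ 345.45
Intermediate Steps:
H(o, b) = 2 (H(o, b) = 4 - 2 = 2)
D(j) = -59 + 2*j² (D(j) = -9 + (j*j - 25)*2 = -9 + (j² - 25)*2 = -9 + (-25 + j²)*2 = -9 + (-50 + 2*j²) = -59 + 2*j²)
√(D(223) + 19935) = √((-59 + 2*223²) + 19935) = √((-59 + 2*49729) + 19935) = √((-59 + 99458) + 19935) = √(99399 + 19935) = √119334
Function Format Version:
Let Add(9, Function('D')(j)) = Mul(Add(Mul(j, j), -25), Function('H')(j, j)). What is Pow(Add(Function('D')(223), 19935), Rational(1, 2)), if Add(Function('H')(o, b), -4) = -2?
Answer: Pow(119334, Rational(1, 2)) ≈ 345.45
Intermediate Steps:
Function('H')(o, b) = 2 (Function('H')(o, b) = Add(4, -2) = 2)
Function('D')(j) = Add(-59, Mul(2, Pow(j, 2))) (Function('D')(j) = Add(-9, Mul(Add(Mul(j, j), -25), 2)) = Add(-9, Mul(Add(Pow(j, 2), -25), 2)) = Add(-9, Mul(Add(-25, Pow(j, 2)), 2)) = Add(-9, Add(-50, Mul(2, Pow(j, 2)))) = Add(-59, Mul(2, Pow(j, 2))))
Pow(Add(Function('D')(223), 19935), Rational(1, 2)) = Pow(Add(Add(-59, Mul(2, Pow(223, 2))), 19935), Rational(1, 2)) = Pow(Add(Add(-59, Mul(2, 49729)), 19935), Rational(1, 2)) = Pow(Add(Add(-59, 99458), 19935), Rational(1, 2)) = Pow(Add(99399, 19935), Rational(1, 2)) = Pow(119334, Rational(1, 2))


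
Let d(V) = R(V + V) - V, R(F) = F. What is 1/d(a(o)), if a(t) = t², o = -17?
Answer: 1/289 ≈ 0.0034602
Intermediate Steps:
d(V) = V (d(V) = (V + V) - V = 2*V - V = V)
1/d(a(o)) = 1/((-17)²) = 1/289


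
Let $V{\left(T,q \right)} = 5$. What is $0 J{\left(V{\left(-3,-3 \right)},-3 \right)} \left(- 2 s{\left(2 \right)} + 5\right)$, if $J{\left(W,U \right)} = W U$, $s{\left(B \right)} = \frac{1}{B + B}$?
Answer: $0$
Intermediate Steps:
$s{\left(B \right)} = \frac{1}{2 B}$
$J{\left(W,U \right)} = U W$
$0 J{\left(V{\left(-3,-3 \right)},-3 \right)} \left(- 2 s{\left(2 \right)} + 5\right) = 0 \left(\left(-3\right) 5\right) \left(- 2 \frac{1}{2 \cdot 2} + 5\right) = 0 \left(-15\right) \left(- 2 \cdot \frac{1}{2} \cdot \frac{1}{2} + 5\right) = 0 \left(\left(-2\right) \frac{1}{4} + 5\right) = 0 \left(- \frac{1}{2} + 5\right) = 0 \cdot \frac{9}{2} = 0$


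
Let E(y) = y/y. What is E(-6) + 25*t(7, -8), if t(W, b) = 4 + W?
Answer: 276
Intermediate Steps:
E(y) = 1
E(-6) + 25*t(7, -8) = 1 + 25*(4 + 7) = 1 + 25*11 = 1 + 275 = 276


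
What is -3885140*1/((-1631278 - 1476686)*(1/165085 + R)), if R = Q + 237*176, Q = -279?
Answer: 160344584225/5314592648560746 ≈ 3.0171e-5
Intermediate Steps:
R = 41433 (R = -279 + 237*176 = -279 + 41712 = 41433)
-3885140*1/((-1631278 - 1476686)*(1/165085 + R)) = -3885140*1/((-1631278 - 1476686)*(1/165085 + 41433)) = -3885140*(-1/(3107964*(1/165085 + 41433))) = -3885140/((6839966806/165085)*(-3107964)) = -3885140/(-21258370594242984/165085) = -3885140*(-165085/21258370594242984) = 160344584225/5314592648560746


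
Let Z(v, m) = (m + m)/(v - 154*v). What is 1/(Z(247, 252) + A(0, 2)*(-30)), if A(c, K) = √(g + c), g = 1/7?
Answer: 411502/3967104737 - 264474015*√7/7934209474 ≈ -0.088088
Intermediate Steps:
Z(v, m) = -2*m/(153*v) (Z(v, m) = (2*m)/((-153*v)) = (2*m)*(-1/(153*v)) = -2*m/(153*v))
g = ⅐ ≈ 0.14286
A(c, K) = √(⅐ + c)
1/(Z(247, 252) + A(0, 2)*(-30)) = 1/(-2/153*252/247 + (√(7 + 49*0)/7)*(-30)) = 1/(-2/153*252*1/247 + (√(7 + 0)/7)*(-30)) = 1/(-56/4199 + (√7/7)*(-30)) = 1/(-56/4199 - 30*√7/7)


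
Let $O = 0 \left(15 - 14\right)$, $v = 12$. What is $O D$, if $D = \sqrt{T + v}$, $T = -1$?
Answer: $0$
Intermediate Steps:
$D = \sqrt{11}$ ($D = \sqrt{-1 + 12} = \sqrt{11} \approx 3.3166$)
$O = 0$ ($O = 0 \cdot 1 = 0$)
$O D = 0 \sqrt{11} = 0$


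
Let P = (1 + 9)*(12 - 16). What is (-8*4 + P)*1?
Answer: -72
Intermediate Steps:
P = -40 (P = 10*(-4) = -40)
(-8*4 + P)*1 = (-8*4 - 40)*1 = (-32 - 40)*1 = -72*1 = -72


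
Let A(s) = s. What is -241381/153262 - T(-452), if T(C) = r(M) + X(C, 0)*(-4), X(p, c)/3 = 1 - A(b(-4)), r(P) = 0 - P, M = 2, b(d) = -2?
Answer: 5582575/153262 ≈ 36.425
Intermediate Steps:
r(P) = -P
X(p, c) = 9 (X(p, c) = 3*(1 - 1*(-2)) = 3*(1 + 2) = 3*3 = 9)
T(C) = -38 (T(C) = -1*2 + 9*(-4) = -2 - 36 = -38)
-241381/153262 - T(-452) = -241381/153262 - 1*(-38) = -241381*1/153262 + 38 = -241381/153262 + 38 = 5582575/153262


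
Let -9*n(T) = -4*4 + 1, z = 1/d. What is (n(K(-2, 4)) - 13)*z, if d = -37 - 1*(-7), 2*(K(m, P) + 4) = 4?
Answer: 17/45 ≈ 0.37778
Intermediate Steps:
K(m, P) = -2 (K(m, P) = -4 + (½)*4 = -4 + 2 = -2)
d = -30 (d = -37 + 7 = -30)
z = -1/30 (z = 1/(-30) = -1/30 ≈ -0.033333)
n(T) = 5/3 (n(T) = -(-4*4 + 1)/9 = -(-16 + 1)/9 = -⅑*(-15) = 5/3)
(n(K(-2, 4)) - 13)*z = (5/3 - 13)*(-1/30) = -34/3*(-1/30) = 17/45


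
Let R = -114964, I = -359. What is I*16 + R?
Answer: -120708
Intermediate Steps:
I*16 + R = -359*16 - 114964 = -5744 - 114964 = -120708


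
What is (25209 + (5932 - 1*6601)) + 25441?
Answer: 49981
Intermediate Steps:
(25209 + (5932 - 1*6601)) + 25441 = (25209 + (5932 - 6601)) + 25441 = (25209 - 669) + 25441 = 24540 + 25441 = 49981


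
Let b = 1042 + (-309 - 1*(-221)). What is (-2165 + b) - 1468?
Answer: -2679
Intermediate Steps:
b = 954 (b = 1042 + (-309 + 221) = 1042 - 88 = 954)
(-2165 + b) - 1468 = (-2165 + 954) - 1468 = -1211 - 1468 = -2679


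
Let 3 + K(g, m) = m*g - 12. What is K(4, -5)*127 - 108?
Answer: -4553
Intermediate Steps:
K(g, m) = -15 + g*m (K(g, m) = -3 + (m*g - 12) = -3 + (g*m - 12) = -3 + (-12 + g*m) = -15 + g*m)
K(4, -5)*127 - 108 = (-15 + 4*(-5))*127 - 108 = (-15 - 20)*127 - 108 = -35*127 - 108 = -4445 - 108 = -4553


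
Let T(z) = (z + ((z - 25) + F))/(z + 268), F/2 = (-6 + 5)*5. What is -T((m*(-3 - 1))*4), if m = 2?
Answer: 99/236 ≈ 0.41949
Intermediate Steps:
F = -10 (F = 2*((-6 + 5)*5) = 2*(-1*5) = 2*(-5) = -10)
T(z) = (-35 + 2*z)/(268 + z) (T(z) = (z + ((z - 25) - 10))/(z + 268) = (z + ((-25 + z) - 10))/(268 + z) = (z + (-35 + z))/(268 + z) = (-35 + 2*z)/(268 + z))
-T((m*(-3 - 1))*4) = -(-35 + 2*((2*(-3 - 1))*4))/(268 + (2*(-3 - 1))*4) = -(-35 + 2*((2*(-4))*4))/(268 + (2*(-4))*4) = -(-35 + 2*(-8*4))/(268 - 8*4) = -(-35 + 2*(-32))/(268 - 32) = -(-35 - 64)/236 = -(-99)/236 = -1*(-99/236) = 99/236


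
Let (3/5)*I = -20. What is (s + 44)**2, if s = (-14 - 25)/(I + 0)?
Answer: 20403289/10000 ≈ 2040.3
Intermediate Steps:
I = -100/3 (I = (5/3)*(-20) = -100/3 ≈ -33.333)
s = 117/100 (s = (-14 - 25)/(-100/3 + 0) = -39/(-100/3) = -39*(-3/100) = 117/100 ≈ 1.1700)
(s + 44)**2 = (117/100 + 44)**2 = (4517/100)**2 = 20403289/10000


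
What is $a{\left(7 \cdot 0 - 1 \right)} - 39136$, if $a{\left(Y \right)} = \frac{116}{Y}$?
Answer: $-39252$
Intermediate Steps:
$a{\left(7 \cdot 0 - 1 \right)} - 39136 = \frac{116}{7 \cdot 0 - 1} - 39136 = \frac{116}{0 - 1} - 39136 = \frac{116}{-1} - 39136 = 116 \left(-1\right) - 39136 = -116 - 39136 = -39252$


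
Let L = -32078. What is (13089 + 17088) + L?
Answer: -1901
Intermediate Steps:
(13089 + 17088) + L = (13089 + 17088) - 32078 = 30177 - 32078 = -1901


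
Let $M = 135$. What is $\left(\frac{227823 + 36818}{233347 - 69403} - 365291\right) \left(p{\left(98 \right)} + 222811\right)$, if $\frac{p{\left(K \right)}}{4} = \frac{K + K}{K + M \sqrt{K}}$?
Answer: $- \frac{80625756701687991473}{990604296} - \frac{2096045107205 \sqrt{2}}{13758393} \approx -8.1391 \cdot 10^{10}$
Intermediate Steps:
$p{\left(K \right)} = \frac{8 K}{K + 135 \sqrt{K}}$ ($p{\left(K \right)} = 4 \frac{K + K}{K + 135 \sqrt{K}} = 4 \frac{2 K}{K + 135 \sqrt{K}} = \frac{8 K}{K + 135 \sqrt{K}}$)
$\left(\frac{227823 + 36818}{233347 - 69403} - 365291\right) \left(p{\left(98 \right)} + 222811\right) = \left(\frac{227823 + 36818}{233347 - 69403} - 365291\right) \left(8 \cdot 98 \frac{1}{98 + 135 \sqrt{98}} + 222811\right) = \left(\frac{264641}{163944} - 365291\right) \left(8 \cdot 98 \frac{1}{98 + 135 \cdot 7 \sqrt{2}} + 222811\right) = \left(264641 \cdot \frac{1}{163944} - 365291\right) \left(8 \cdot 98 \frac{1}{98 + 945 \sqrt{2}} + 222811\right) = \left(\frac{264641}{163944} - 365291\right) \left(\frac{784}{98 + 945 \sqrt{2}} + 222811\right) = - \frac{59887003063 \left(222811 + \frac{784}{98 + 945 \sqrt{2}}\right)}{163944} = - \frac{13343483039470093}{163944} - \frac{5868926300174}{20493 \left(98 + 945 \sqrt{2}\right)}$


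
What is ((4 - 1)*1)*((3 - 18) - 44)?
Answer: -177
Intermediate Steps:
((4 - 1)*1)*((3 - 18) - 44) = (3*1)*(-15 - 44) = 3*(-59) = -177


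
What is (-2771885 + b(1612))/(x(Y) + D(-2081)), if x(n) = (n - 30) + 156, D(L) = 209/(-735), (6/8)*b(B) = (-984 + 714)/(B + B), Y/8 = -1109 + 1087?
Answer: 821046229500/14894477 ≈ 55124.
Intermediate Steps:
Y = -176 (Y = 8*(-1109 + 1087) = 8*(-22) = -176)
b(B) = -180/B (b(B) = 4*((-984 + 714)/(B + B))/3 = 4*(-270*1/(2*B))/3 = 4*(-135/B)/3 = -180/B)
D(L) = -209/735 (D(L) = 209*(-1/735) = -209/735)
x(n) = 126 + n (x(n) = (-30 + n) + 156 = 126 + n)
(-2771885 + b(1612))/(x(Y) + D(-2081)) = (-2771885 - 180/1612)/((126 - 176) - 209/735) = (-2771885 - 180*1/1612)/(-50 - 209/735) = (-2771885 - 45/403)/(-36959/735) = -1117069700/403*(-735/36959) = 821046229500/14894477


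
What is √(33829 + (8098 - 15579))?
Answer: 2*√6587 ≈ 162.32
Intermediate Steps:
√(33829 + (8098 - 15579)) = √(33829 - 7481) = √26348 = 2*√6587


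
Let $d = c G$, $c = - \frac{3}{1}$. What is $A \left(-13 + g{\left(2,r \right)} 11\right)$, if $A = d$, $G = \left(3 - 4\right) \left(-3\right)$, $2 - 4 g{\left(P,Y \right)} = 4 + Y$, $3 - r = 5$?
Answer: $117$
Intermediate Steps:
$r = -2$ ($r = 3 - 5 = -2$)
$g{\left(P,Y \right)} = - \frac{1}{2} - \frac{Y}{4}$ ($g{\left(P,Y \right)} = \frac{1}{2} - \frac{4 + Y}{4} = \frac{1}{2} - \left(1 + \frac{Y}{4}\right) = - \frac{1}{2} - \frac{Y}{4}$)
$c = -3$ ($c = \left(-3\right) 1 = -3$)
$G = 3$ ($G = \left(-1\right) \left(-3\right) = 3$)
$d = -9$ ($d = \left(-3\right) 3 = -9$)
$A = -9$
$A \left(-13 + g{\left(2,r \right)} 11\right) = - 9 \left(-13 + \left(- \frac{1}{2} - - \frac{1}{2}\right) 11\right) = - 9 \left(-13 + \left(- \frac{1}{2} + \frac{1}{2}\right) 11\right) = - 9 \left(-13 + 0 \cdot 11\right) = - 9 \left(-13 + 0\right) = \left(-9\right) \left(-13\right) = 117$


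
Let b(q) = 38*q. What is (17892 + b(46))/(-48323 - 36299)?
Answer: -9820/42311 ≈ -0.23209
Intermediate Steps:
(17892 + b(46))/(-48323 - 36299) = (17892 + 38*46)/(-48323 - 36299) = (17892 + 1748)/(-84622) = 19640*(-1/84622) = -9820/42311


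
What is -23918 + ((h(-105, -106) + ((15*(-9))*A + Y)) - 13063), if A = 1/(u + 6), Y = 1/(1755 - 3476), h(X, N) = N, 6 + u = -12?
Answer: -255229467/6884 ≈ -37076.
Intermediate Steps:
u = -18 (u = -6 - 12 = -18)
Y = -1/1721 (Y = 1/(-1721) = -1/1721 ≈ -0.00058106)
A = -1/12 (A = 1/(-18 + 6) = 1/(-12) = -1/12 ≈ -0.083333)
-23918 + ((h(-105, -106) + ((15*(-9))*A + Y)) - 13063) = -23918 + ((-106 + ((15*(-9))*(-1/12) - 1/1721)) - 13063) = -23918 + ((-106 + (-135*(-1/12) - 1/1721)) - 13063) = -23918 + ((-106 + (45/4 - 1/1721)) - 13063) = -23918 + ((-106 + 77441/6884) - 13063) = -23918 + (-652263/6884 - 13063) = -23918 - 90577955/6884 = -255229467/6884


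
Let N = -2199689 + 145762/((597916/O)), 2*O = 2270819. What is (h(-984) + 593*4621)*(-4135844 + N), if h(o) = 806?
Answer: -9929806903139940651/597916 ≈ -1.6607e+13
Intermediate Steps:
O = 2270819/2 (O = (1/2)*2270819 = 2270819/2 ≈ 1.1354e+6)
N = -1149729688585/597916 (N = -2199689 + 145762/((597916/(2270819/2))) = -2199689 + 145762/((597916*(2/2270819))) = -2199689 + 145762/(1195832/2270819) = -2199689 + 145762*(2270819/1195832) = -2199689 + 165499559539/597916 = -1149729688585/597916 ≈ -1.9229e+6)
(h(-984) + 593*4621)*(-4135844 + N) = (806 + 593*4621)*(-4135844 - 1149729688585/597916) = (806 + 2740253)*(-3622616989689/597916) = 2741059*(-3622616989689/597916) = -9929806903139940651/597916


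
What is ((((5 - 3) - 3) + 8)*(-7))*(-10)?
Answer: 490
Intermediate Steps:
((((5 - 3) - 3) + 8)*(-7))*(-10) = (((2 - 3) + 8)*(-7))*(-10) = ((-1 + 8)*(-7))*(-10) = (7*(-7))*(-10) = -49*(-10) = 490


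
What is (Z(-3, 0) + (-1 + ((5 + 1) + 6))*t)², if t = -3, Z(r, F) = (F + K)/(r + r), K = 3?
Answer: 4489/4 ≈ 1122.3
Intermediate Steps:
Z(r, F) = (3 + F)/(2*r) (Z(r, F) = (F + 3)/(r + r) = (3 + F)/((2*r)) = (3 + F)*(1/(2*r)) = (3 + F)/(2*r))
(Z(-3, 0) + (-1 + ((5 + 1) + 6))*t)² = ((½)*(3 + 0)/(-3) + (-1 + ((5 + 1) + 6))*(-3))² = ((½)*(-⅓)*3 + (-1 + (6 + 6))*(-3))² = (-½ + (-1 + 12)*(-3))² = (-½ + 11*(-3))² = (-½ - 33)² = (-67/2)² = 4489/4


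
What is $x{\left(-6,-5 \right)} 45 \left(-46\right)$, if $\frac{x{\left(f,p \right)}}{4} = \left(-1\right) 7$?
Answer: $57960$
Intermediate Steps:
$x{\left(f,p \right)} = -28$ ($x{\left(f,p \right)} = 4 \left(\left(-1\right) 7\right) = 4 \left(-7\right) = -28$)
$x{\left(-6,-5 \right)} 45 \left(-46\right) = \left(-28\right) 45 \left(-46\right) = \left(-1260\right) \left(-46\right) = 57960$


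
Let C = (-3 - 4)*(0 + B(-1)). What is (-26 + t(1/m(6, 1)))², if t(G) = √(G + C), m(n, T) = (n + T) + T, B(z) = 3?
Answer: (104 - I*√334)²/16 ≈ 655.13 - 237.58*I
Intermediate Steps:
C = -21 (C = (-3 - 4)*(0 + 3) = -7*3 = -21)
m(n, T) = n + 2*T (m(n, T) = (T + n) + T = n + 2*T)
t(G) = √(-21 + G) (t(G) = √(G - 21) = √(-21 + G))
(-26 + t(1/m(6, 1)))² = (-26 + √(-21 + 1/(6 + 2*1)))² = (-26 + √(-21 + 1/(6 + 2)))² = (-26 + √(-21 + 1/8))² = (-26 + √(-21 + ⅛))² = (-26 + √(-167/8))² = (-26 + I*√334/4)²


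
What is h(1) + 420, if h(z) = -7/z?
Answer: 413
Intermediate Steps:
h(1) + 420 = -7/1 + 420 = -7*1 + 420 = -7 + 420 = 413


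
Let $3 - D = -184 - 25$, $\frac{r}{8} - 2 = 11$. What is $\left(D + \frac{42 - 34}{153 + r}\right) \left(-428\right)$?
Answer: $- \frac{23322576}{257} \approx -90749.0$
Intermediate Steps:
$r = 104$ ($r = 16 + 8 \cdot 11 = 16 + 88 = 104$)
$D = 212$ ($D = 3 - \left(-184 - 25\right) = 3 - -209 = 3 + 209 = 212$)
$\left(D + \frac{42 - 34}{153 + r}\right) \left(-428\right) = \left(212 + \frac{42 - 34}{153 + 104}\right) \left(-428\right) = \left(212 + \frac{8}{257}\right) \left(-428\right) = \frac{54492}{257} \left(-428\right) = - \frac{23322576}{257}$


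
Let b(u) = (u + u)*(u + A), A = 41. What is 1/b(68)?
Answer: 1/14824 ≈ 6.7458e-5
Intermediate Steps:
b(u) = 2*u*(41 + u) (b(u) = (u + u)*(u + 41) = (2*u)*(41 + u) = 2*u*(41 + u))
1/b(68) = 1/(2*68*(41 + 68)) = 1/(2*68*109) = 1/14824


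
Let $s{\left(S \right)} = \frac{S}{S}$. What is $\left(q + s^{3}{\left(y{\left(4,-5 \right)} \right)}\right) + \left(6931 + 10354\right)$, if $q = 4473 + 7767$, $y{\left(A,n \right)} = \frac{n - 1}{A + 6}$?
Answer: $29526$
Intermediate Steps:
$y{\left(A,n \right)} = \frac{-1 + n}{6 + A}$
$s{\left(S \right)} = 1$
$q = 12240$
$\left(q + s^{3}{\left(y{\left(4,-5 \right)} \right)}\right) + \left(6931 + 10354\right) = \left(12240 + 1^{3}\right) + \left(6931 + 10354\right) = \left(12240 + 1\right) + 17285 = 12241 + 17285 = 29526$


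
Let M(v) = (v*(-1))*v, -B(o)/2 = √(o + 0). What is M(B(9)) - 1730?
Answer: -1766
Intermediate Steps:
B(o) = -2*√o (B(o) = -2*√(o + 0) = -2*√o)
M(v) = -v² (M(v) = (-v)*v = -v²)
M(B(9)) - 1730 = -(-2*√9)² - 1730 = -(-2*3)² - 1730 = -1*(-6)² - 1730 = -1*36 - 1730 = -36 - 1730 = -1766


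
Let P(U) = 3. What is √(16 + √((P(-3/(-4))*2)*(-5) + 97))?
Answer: √(16 + √67) ≈ 4.9179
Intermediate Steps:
√(16 + √((P(-3/(-4))*2)*(-5) + 97)) = √(16 + √((3*2)*(-5) + 97)) = √(16 + √(6*(-5) + 97)) = √(16 + √(-30 + 97)) = √(16 + √67)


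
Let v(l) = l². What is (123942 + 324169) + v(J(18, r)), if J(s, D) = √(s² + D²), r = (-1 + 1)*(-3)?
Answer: 448435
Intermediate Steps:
r = 0 (r = 0*(-3) = 0)
J(s, D) = √(D² + s²)
(123942 + 324169) + v(J(18, r)) = (123942 + 324169) + (√(0² + 18²))² = 448111 + (√(0 + 324))² = 448111 + (√324)² = 448111 + 18² = 448111 + 324 = 448435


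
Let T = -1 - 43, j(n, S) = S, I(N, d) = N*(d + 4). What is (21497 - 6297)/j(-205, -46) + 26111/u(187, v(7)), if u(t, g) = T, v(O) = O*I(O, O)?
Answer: -934953/1012 ≈ -923.87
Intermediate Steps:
I(N, d) = N*(4 + d)
T = -44
v(O) = O²*(4 + O) (v(O) = O*(O*(4 + O)) = O²*(4 + O))
u(t, g) = -44
(21497 - 6297)/j(-205, -46) + 26111/u(187, v(7)) = (21497 - 6297)/(-46) + 26111/(-44) = 15200*(-1/46) + 26111*(-1/44) = -7600/23 - 26111/44 = -934953/1012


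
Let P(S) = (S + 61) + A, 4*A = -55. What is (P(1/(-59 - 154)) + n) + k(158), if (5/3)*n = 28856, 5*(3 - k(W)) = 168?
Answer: 14765369/852 ≈ 17330.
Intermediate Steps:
A = -55/4 (A = (¼)*(-55) = -55/4 ≈ -13.750)
k(W) = -153/5 (k(W) = 3 - ⅕*168 = 3 - 168/5 = -153/5)
n = 86568/5 (n = (⅗)*28856 = 86568/5 ≈ 17314.)
P(S) = 189/4 + S (P(S) = (S + 61) - 55/4 = (61 + S) - 55/4 = 189/4 + S)
(P(1/(-59 - 154)) + n) + k(158) = ((189/4 + 1/(-59 - 154)) + 86568/5) - 153/5 = ((189/4 + 1/(-213)) + 86568/5) - 153/5 = ((189/4 - 1/213) + 86568/5) - 153/5 = (40253/852 + 86568/5) - 153/5 = 73957201/4260 - 153/5 = 14765369/852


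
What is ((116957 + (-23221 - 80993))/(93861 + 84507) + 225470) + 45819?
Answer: 48389289095/178368 ≈ 2.7129e+5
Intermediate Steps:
((116957 + (-23221 - 80993))/(93861 + 84507) + 225470) + 45819 = ((116957 - 104214)/178368 + 225470) + 45819 = (12743*(1/178368) + 225470) + 45819 = (12743/178368 + 225470) + 45819 = 40216645703/178368 + 45819 = 48389289095/178368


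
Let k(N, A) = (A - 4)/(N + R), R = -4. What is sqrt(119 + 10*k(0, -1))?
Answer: sqrt(526)/2 ≈ 11.467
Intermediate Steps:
k(N, A) = (-4 + A)/(-4 + N) (k(N, A) = (A - 4)/(N - 4) = (-4 + A)/(-4 + N))
sqrt(119 + 10*k(0, -1)) = sqrt(119 + 10*((-4 - 1)/(-4 + 0))) = sqrt(119 + 10*(-5/(-4))) = sqrt(119 + 10*(-1/4*(-5))) = sqrt(119 + 10*(5/4)) = sqrt(119 + 25/2) = sqrt(263/2) = sqrt(526)/2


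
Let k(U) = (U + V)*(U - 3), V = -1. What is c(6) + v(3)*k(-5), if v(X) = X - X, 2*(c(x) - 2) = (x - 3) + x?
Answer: 13/2 ≈ 6.5000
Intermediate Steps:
c(x) = 1/2 + x (c(x) = 2 + ((x - 3) + x)/2 = 2 + ((-3 + x) + x)/2 = 2 + (-3 + 2*x)/2 = 2 + (-3/2 + x) = 1/2 + x)
v(X) = 0
k(U) = (-1 + U)*(-3 + U) (k(U) = (U - 1)*(U - 3) = (-1 + U)*(-3 + U))
c(6) + v(3)*k(-5) = (1/2 + 6) + 0*(3 + (-5)**2 - 4*(-5)) = 13/2 + 0*(3 + 25 + 20) = 13/2 + 0*48 = 13/2 + 0 = 13/2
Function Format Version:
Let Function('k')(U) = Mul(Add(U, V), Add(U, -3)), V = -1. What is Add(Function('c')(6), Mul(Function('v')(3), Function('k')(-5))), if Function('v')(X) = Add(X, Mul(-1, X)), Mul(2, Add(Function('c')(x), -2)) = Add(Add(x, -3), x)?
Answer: Rational(13, 2) ≈ 6.5000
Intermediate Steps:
Function('c')(x) = Add(Rational(1, 2), x) (Function('c')(x) = Add(2, Mul(Rational(1, 2), Add(Add(x, -3), x))) = Add(2, Mul(Rational(1, 2), Add(Add(-3, x), x))) = Add(2, Mul(Rational(1, 2), Add(-3, Mul(2, x)))) = Add(2, Add(Rational(-3, 2), x)) = Add(Rational(1, 2), x))
Function('v')(X) = 0
Function('k')(U) = Mul(Add(-1, U), Add(-3, U)) (Function('k')(U) = Mul(Add(U, -1), Add(U, -3)) = Mul(Add(-1, U), Add(-3, U)))
Add(Function('c')(6), Mul(Function('v')(3), Function('k')(-5))) = Add(Add(Rational(1, 2), 6), Mul(0, Add(3, Pow(-5, 2), Mul(-4, -5)))) = Add(Rational(13, 2), Mul(0, Add(3, 25, 20))) = Add(Rational(13, 2), Mul(0, 48)) = Add(Rational(13, 2), 0) = Rational(13, 2)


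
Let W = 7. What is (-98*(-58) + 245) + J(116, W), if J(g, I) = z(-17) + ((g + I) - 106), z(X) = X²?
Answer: 6235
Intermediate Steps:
J(g, I) = 183 + I + g (J(g, I) = (-17)² + ((g + I) - 106) = 289 + ((I + g) - 106) = 289 + (-106 + I + g) = 183 + I + g)
(-98*(-58) + 245) + J(116, W) = (-98*(-58) + 245) + (183 + 7 + 116) = (5684 + 245) + 306 = 5929 + 306 = 6235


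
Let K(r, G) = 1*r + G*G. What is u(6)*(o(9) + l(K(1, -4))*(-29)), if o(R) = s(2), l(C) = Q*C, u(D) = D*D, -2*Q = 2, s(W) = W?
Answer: 17820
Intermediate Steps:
Q = -1 (Q = -½*2 = -1)
K(r, G) = r + G²
u(D) = D²
l(C) = -C
o(R) = 2
u(6)*(o(9) + l(K(1, -4))*(-29)) = 6²*(2 - (1 + (-4)²)*(-29)) = 36*(2 - (1 + 16)*(-29)) = 36*(2 - 1*17*(-29)) = 36*(2 - 17*(-29)) = 36*(2 + 493) = 36*495 = 17820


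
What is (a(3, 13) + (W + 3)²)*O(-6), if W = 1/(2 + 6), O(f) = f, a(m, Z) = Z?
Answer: -4371/32 ≈ -136.59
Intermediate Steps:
W = ⅛ (W = 1/8 = ⅛ ≈ 0.12500)
(a(3, 13) + (W + 3)²)*O(-6) = (13 + (⅛ + 3)²)*(-6) = (13 + (25/8)²)*(-6) = (13 + 625/64)*(-6) = (1457/64)*(-6) = -4371/32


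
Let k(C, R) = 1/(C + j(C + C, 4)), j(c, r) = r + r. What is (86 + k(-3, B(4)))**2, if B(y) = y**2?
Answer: 185761/25 ≈ 7430.4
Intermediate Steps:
j(c, r) = 2*r
k(C, R) = 1/(8 + C) (k(C, R) = 1/(C + 2*4) = 1/(C + 8) = 1/(8 + C))
(86 + k(-3, B(4)))**2 = (86 + 1/(8 - 3))**2 = (86 + 1/5)**2 = (431/5)**2 = 185761/25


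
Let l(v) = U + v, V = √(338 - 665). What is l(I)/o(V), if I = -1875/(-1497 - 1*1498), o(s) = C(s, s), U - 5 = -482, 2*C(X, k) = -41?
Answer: 570696/24559 ≈ 23.238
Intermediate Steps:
C(X, k) = -41/2 (C(X, k) = (½)*(-41) = -41/2)
U = -477 (U = 5 - 482 = -477)
V = I*√327 (V = √(-327) = I*√327 ≈ 18.083*I)
o(s) = -41/2
I = 375/599 (I = -1875/(-1497 - 1498) = -1875/(-2995) = -1875*(-1/2995) = 375/599 ≈ 0.62604)
l(v) = -477 + v
l(I)/o(V) = (-477 + 375/599)/(-41/2) = -285348/599*(-2/41) = 570696/24559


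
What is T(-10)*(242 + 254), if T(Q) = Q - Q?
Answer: 0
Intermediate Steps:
T(Q) = 0
T(-10)*(242 + 254) = 0*(242 + 254) = 0*496 = 0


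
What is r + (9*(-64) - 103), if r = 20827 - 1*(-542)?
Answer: 20690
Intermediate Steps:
r = 21369 (r = 20827 + 542 = 21369)
r + (9*(-64) - 103) = 21369 + (9*(-64) - 103) = 21369 + (-576 - 103) = 21369 - 679 = 20690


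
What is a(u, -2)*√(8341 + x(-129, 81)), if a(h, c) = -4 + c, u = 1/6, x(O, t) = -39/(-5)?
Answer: -24*√13045/5 ≈ -548.23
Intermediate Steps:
x(O, t) = 39/5 (x(O, t) = -39*(-⅕) = 39/5)
u = ⅙ ≈ 0.16667
a(u, -2)*√(8341 + x(-129, 81)) = (-4 - 2)*√(8341 + 39/5) = -24*√13045/5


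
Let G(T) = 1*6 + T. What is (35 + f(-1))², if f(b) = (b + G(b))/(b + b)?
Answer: 1089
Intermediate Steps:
G(T) = 6 + T
f(b) = (6 + 2*b)/(2*b) (f(b) = (b + (6 + b))/(b + b) = (6 + 2*b)/((2*b)) = (6 + 2*b)*(1/(2*b)) = (6 + 2*b)/(2*b))
(35 + f(-1))² = (35 + (3 - 1)/(-1))² = (35 - 1*2)² = (35 - 2)² = 33² = 1089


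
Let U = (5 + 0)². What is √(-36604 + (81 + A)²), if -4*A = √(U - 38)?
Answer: √(-585664 + (324 - I*√13)²)/4 ≈ 0.42123 - 173.33*I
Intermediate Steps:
U = 25 (U = 5² = 25)
A = -I*√13/4 (A = -√(25 - 38)/4 = -I*√13/4 ≈ -0.90139*I)
√(-36604 + (81 + A)²) = √(-36604 + (81 - I*√13/4)²)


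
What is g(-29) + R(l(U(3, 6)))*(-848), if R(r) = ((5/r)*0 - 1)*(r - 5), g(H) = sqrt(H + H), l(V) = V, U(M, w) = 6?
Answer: 848 + I*sqrt(58) ≈ 848.0 + 7.6158*I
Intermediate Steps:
g(H) = sqrt(2)*sqrt(H) (g(H) = sqrt(2*H) = sqrt(2)*sqrt(H))
R(r) = 5 - r (R(r) = (0 - 1)*(-5 + r) = -(-5 + r) = 5 - r)
g(-29) + R(l(U(3, 6)))*(-848) = sqrt(2)*sqrt(-29) + (5 - 1*6)*(-848) = sqrt(2)*(I*sqrt(29)) + (5 - 6)*(-848) = I*sqrt(58) - 1*(-848) = I*sqrt(58) + 848 = 848 + I*sqrt(58)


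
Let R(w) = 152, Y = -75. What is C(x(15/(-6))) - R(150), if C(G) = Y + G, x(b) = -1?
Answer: -228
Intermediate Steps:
C(G) = -75 + G
C(x(15/(-6))) - R(150) = (-75 - 1) - 1*152 = -76 - 152 = -228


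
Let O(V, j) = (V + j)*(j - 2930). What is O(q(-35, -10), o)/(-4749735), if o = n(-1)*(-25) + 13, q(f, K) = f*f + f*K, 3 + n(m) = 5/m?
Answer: 1619332/1583245 ≈ 1.0228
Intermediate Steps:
n(m) = -3 + 5/m
q(f, K) = f² + K*f
o = 213 (o = (-3 + 5/(-1))*(-25) + 13 = (-3 + 5*(-1))*(-25) + 13 = (-3 - 5)*(-25) + 13 = -8*(-25) + 13 = 200 + 13 = 213)
O(V, j) = (-2930 + j)*(V + j) (O(V, j) = (V + j)*(-2930 + j) = (-2930 + j)*(V + j))
O(q(-35, -10), o)/(-4749735) = (213² - (-102550)*(-10 - 35) - 2930*213 - 35*(-10 - 35)*213)/(-4749735) = (45369 - (-102550)*(-45) - 624090 - 35*(-45)*213)*(-1/4749735) = (45369 - 2930*1575 - 624090 + 1575*213)*(-1/4749735) = (45369 - 4614750 - 624090 + 335475)*(-1/4749735) = -4857996*(-1/4749735) = 1619332/1583245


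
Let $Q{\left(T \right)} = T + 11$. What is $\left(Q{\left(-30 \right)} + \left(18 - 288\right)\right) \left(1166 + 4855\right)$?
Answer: $-1740069$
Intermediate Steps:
$Q{\left(T \right)} = 11 + T$
$\left(Q{\left(-30 \right)} + \left(18 - 288\right)\right) \left(1166 + 4855\right) = \left(\left(11 - 30\right) + \left(18 - 288\right)\right) \left(1166 + 4855\right) = \left(-19 + \left(18 - 288\right)\right) 6021 = \left(-19 - 270\right) 6021 = \left(-289\right) 6021 = -1740069$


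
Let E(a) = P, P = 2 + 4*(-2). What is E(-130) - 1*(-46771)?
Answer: 46765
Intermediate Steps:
P = -6 (P = 2 - 8 = -6)
E(a) = -6
E(-130) - 1*(-46771) = -6 - 1*(-46771) = -6 + 46771 = 46765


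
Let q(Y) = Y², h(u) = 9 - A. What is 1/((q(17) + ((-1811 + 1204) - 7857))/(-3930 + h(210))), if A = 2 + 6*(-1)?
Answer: 3917/8175 ≈ 0.47914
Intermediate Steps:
A = -4 (A = 2 - 6 = -4)
h(u) = 13 (h(u) = 9 - 1*(-4) = 9 + 4 = 13)
1/((q(17) + ((-1811 + 1204) - 7857))/(-3930 + h(210))) = 1/((17² + ((-1811 + 1204) - 7857))/(-3930 + 13)) = 1/((289 + (-607 - 7857))/(-3917)) = 1/((289 - 8464)*(-1/3917)) = 1/(-8175*(-1/3917)) = 1/(8175/3917) = 3917/8175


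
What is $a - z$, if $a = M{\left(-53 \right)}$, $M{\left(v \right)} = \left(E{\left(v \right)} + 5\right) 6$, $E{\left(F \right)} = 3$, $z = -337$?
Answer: $385$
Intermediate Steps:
$M{\left(v \right)} = 48$ ($M{\left(v \right)} = \left(3 + 5\right) 6 = 8 \cdot 6 = 48$)
$a = 48$
$a - z = 48 - -337 = 48 + 337 = 385$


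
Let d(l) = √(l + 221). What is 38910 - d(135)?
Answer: 38910 - 2*√89 ≈ 38891.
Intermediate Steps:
d(l) = √(221 + l)
38910 - d(135) = 38910 - √(221 + 135) = 38910 - √356 = 38910 - 2*√89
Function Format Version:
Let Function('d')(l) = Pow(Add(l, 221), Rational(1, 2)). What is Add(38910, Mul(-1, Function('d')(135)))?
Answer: Add(38910, Mul(-2, Pow(89, Rational(1, 2)))) ≈ 38891.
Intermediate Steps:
Function('d')(l) = Pow(Add(221, l), Rational(1, 2))
Add(38910, Mul(-1, Function('d')(135))) = Add(38910, Mul(-1, Pow(Add(221, 135), Rational(1, 2)))) = Add(38910, Mul(-1, Pow(356, Rational(1, 2)))) = Add(38910, Mul(-1, Mul(2, Pow(89, Rational(1, 2))))) = Add(38910, Mul(-2, Pow(89, Rational(1, 2))))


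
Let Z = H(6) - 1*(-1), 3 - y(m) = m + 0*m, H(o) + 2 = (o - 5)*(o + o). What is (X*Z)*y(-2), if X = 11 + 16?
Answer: 1485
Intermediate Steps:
H(o) = -2 + 2*o*(-5 + o) (H(o) = -2 + (o - 5)*(o + o) = -2 + (-5 + o)*(2*o) = -2 + 2*o*(-5 + o))
y(m) = 3 - m (y(m) = 3 - (m + 0*m) = 3 - (m + 0) = 3 - m)
Z = 11 (Z = (-2 - 10*6 + 2*6²) - 1*(-1) = (-2 - 60 + 2*36) + 1 = (-2 - 60 + 72) + 1 = 10 + 1 = 11)
X = 27
(X*Z)*y(-2) = (27*11)*(3 - 1*(-2)) = 297*(3 + 2) = 297*5 = 1485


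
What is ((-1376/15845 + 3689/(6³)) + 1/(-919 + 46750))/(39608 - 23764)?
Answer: 52260876929/48730401053280 ≈ 0.0010724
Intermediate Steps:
((-1376/15845 + 3689/(6³)) + 1/(-919 + 46750))/(39608 - 23764) = ((-1376*1/15845 + 3689/216) + 1/45831)/15844 = ((-1376/15845 + 3689*(1/216)) + 1/45831)*(1/15844) = ((-1376/15845 + 3689/216) + 1/45831)*(1/15844) = (58154989/3422520 + 1/45831)*(1/15844) = (888434907793/52285838040)*(1/15844) = 52260876929/48730401053280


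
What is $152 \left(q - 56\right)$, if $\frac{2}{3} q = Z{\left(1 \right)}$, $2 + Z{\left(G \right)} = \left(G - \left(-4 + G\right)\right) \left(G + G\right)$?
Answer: $-7144$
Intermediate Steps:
$Z{\left(G \right)} = -2 + 8 G$ ($Z{\left(G \right)} = -2 + \left(G - \left(-4 + G\right)\right) \left(G + G\right) = -2 + 4 \cdot 2 G = -2 + 8 G$)
$q = 9$ ($q = \frac{3 \left(-2 + 8 \cdot 1\right)}{2} = \frac{3 \left(-2 + 8\right)}{2} = \frac{3}{2} \cdot 6 = 9$)
$152 \left(q - 56\right) = 152 \left(9 - 56\right) = 152 \left(-47\right) = -7144$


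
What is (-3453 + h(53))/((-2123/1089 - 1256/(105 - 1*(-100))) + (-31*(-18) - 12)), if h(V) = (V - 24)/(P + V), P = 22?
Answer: -350353938/54585805 ≈ -6.4184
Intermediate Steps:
h(V) = (-24 + V)/(22 + V) (h(V) = (V - 24)/(22 + V) = (-24 + V)/(22 + V))
(-3453 + h(53))/((-2123/1089 - 1256/(105 - 1*(-100))) + (-31*(-18) - 12)) = (-3453 + (-24 + 53)/(22 + 53))/((-2123/1089 - 1256/(105 - 1*(-100))) + (-31*(-18) - 12)) = (-3453 + 29/75)/((-2123*1/1089 - 1256/(105 + 100)) + (558 - 12)) = (-3453 + (1/75)*29)/((-193/99 - 1256/205) + 546) = (-3453 + 29/75)/((-193/99 - 1256*1/205) + 546) = -258946/(75*((-193/99 - 1256/205) + 546)) = -258946/(75*(-163909/20295 + 546)) = -258946/(75*10917161/20295) = -258946/75*20295/10917161 = -350353938/54585805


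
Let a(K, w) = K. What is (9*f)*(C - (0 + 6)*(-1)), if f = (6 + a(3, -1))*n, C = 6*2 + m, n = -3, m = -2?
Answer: -3888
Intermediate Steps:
C = 10 (C = 6*2 - 2 = 12 - 2 = 10)
f = -27 (f = (6 + 3)*(-3) = 9*(-3) = -27)
(9*f)*(C - (0 + 6)*(-1)) = (9*(-27))*(10 - (0 + 6)*(-1)) = -243*(10 - 6*(-1)) = -243*(10 - 1*(-6)) = -243*(10 + 6) = -243*16 = -3888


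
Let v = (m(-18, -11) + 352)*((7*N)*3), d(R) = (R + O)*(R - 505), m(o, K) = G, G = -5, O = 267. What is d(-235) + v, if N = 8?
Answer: 34616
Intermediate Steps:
m(o, K) = -5
d(R) = (-505 + R)*(267 + R) (d(R) = (R + 267)*(R - 505) = (267 + R)*(-505 + R) = (-505 + R)*(267 + R))
v = 58296 (v = (-5 + 352)*((7*8)*3) = 347*(56*3) = 347*168 = 58296)
d(-235) + v = (-134835 + (-235)**2 - 238*(-235)) + 58296 = (-134835 + 55225 + 55930) + 58296 = -23680 + 58296 = 34616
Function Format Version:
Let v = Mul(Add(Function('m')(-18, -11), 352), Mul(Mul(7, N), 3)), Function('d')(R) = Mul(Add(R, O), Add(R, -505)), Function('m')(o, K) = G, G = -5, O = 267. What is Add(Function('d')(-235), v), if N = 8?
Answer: 34616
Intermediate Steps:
Function('m')(o, K) = -5
Function('d')(R) = Mul(Add(-505, R), Add(267, R)) (Function('d')(R) = Mul(Add(R, 267), Add(R, -505)) = Mul(Add(267, R), Add(-505, R)) = Mul(Add(-505, R), Add(267, R)))
v = 58296 (v = Mul(Add(-5, 352), Mul(Mul(7, 8), 3)) = Mul(347, Mul(56, 3)) = Mul(347, 168) = 58296)
Add(Function('d')(-235), v) = Add(Add(-134835, Pow(-235, 2), Mul(-238, -235)), 58296) = Add(Add(-134835, 55225, 55930), 58296) = Add(-23680, 58296) = 34616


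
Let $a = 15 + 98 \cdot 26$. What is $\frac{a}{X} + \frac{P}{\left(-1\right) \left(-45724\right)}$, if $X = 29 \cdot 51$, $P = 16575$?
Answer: $\frac{141705037}{67625796} \approx 2.0954$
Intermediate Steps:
$a = 2563$ ($a = 15 + 2548 = 2563$)
$X = 1479$
$\frac{a}{X} + \frac{P}{\left(-1\right) \left(-45724\right)} = \frac{2563}{1479} + \frac{16575}{\left(-1\right) \left(-45724\right)} = 2563 \cdot \frac{1}{1479} + \frac{16575}{45724} = \frac{2563}{1479} + 16575 \cdot \frac{1}{45724} = \frac{2563}{1479} + \frac{16575}{45724} = \frac{141705037}{67625796}$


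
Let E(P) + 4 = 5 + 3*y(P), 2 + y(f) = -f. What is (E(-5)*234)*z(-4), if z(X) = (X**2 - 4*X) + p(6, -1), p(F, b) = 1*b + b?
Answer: 70200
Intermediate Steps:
y(f) = -2 - f
p(F, b) = 2*b (p(F, b) = b + b = 2*b)
E(P) = -5 - 3*P (E(P) = -4 + (5 + 3*(-2 - P)) = -4 + (5 + (-6 - 3*P)) = -4 + (-1 - 3*P) = -5 - 3*P)
z(X) = -2 + X**2 - 4*X (z(X) = (X**2 - 4*X) + 2*(-1) = (X**2 - 4*X) - 2 = -2 + X**2 - 4*X)
(E(-5)*234)*z(-4) = ((-5 - 3*(-5))*234)*(-2 + (-4)**2 - 4*(-4)) = ((-5 + 15)*234)*(-2 + 16 + 16) = (10*234)*30 = 2340*30 = 70200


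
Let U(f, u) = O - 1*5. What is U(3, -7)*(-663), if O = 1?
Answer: 2652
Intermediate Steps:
U(f, u) = -4 (U(f, u) = 1 - 1*5 = 1 - 5 = -4)
U(3, -7)*(-663) = -4*(-663) = 2652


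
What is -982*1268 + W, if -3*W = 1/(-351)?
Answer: -1311170327/1053 ≈ -1.2452e+6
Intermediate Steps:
W = 1/1053 (W = -⅓/(-351) = -⅓*(-1/351) = 1/1053 ≈ 0.00094967)
-982*1268 + W = -982*1268 + 1/1053 = -1245176 + 1/1053 = -1311170327/1053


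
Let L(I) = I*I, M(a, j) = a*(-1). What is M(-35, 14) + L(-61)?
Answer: 3756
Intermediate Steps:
M(a, j) = -a
L(I) = I²
M(-35, 14) + L(-61) = -1*(-35) + (-61)² = 35 + 3721 = 3756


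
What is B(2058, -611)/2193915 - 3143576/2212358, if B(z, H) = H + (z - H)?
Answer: -1148697584546/808954233595 ≈ -1.4200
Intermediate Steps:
B(z, H) = z
B(2058, -611)/2193915 - 3143576/2212358 = 2058/2193915 - 3143576/2212358 = 2058*(1/2193915) - 3143576*1/2212358 = 686/731305 - 1571788/1106179 = -1148697584546/808954233595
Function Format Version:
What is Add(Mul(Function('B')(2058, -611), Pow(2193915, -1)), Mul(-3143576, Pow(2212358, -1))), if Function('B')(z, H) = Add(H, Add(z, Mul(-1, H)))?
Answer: Rational(-1148697584546, 808954233595) ≈ -1.4200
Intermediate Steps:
Function('B')(z, H) = z
Add(Mul(Function('B')(2058, -611), Pow(2193915, -1)), Mul(-3143576, Pow(2212358, -1))) = Add(Mul(2058, Pow(2193915, -1)), Mul(-3143576, Pow(2212358, -1))) = Add(Mul(2058, Rational(1, 2193915)), Mul(-3143576, Rational(1, 2212358))) = Add(Rational(686, 731305), Rational(-1571788, 1106179)) = Rational(-1148697584546, 808954233595)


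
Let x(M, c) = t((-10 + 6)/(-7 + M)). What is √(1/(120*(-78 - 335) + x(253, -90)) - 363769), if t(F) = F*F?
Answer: I*√51126814140671519242417/374896618 ≈ 603.13*I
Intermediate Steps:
t(F) = F²
x(M, c) = 16/(-7 + M)² (x(M, c) = ((-10 + 6)/(-7 + M))² = (-4/(-7 + M))² = 16/(-7 + M)²)
√(1/(120*(-78 - 335) + x(253, -90)) - 363769) = √(1/(120*(-78 - 335) + 16/(-7 + 253)²) - 363769) = √(1/(120*(-413) + 16/246²) - 363769) = √(1/(-49560 + 16*(1/60516)) - 363769) = √(1/(-49560 + 4/15129) - 363769) = √(1/(-749793236/15129) - 363769) = √(-15129/749793236 - 363769) = √(-272751535681613/749793236) = I*√51126814140671519242417/374896618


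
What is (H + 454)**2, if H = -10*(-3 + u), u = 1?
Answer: 224676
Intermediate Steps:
H = 20 (H = -10*(-3 + 1) = -10*(-2) = 20)
(H + 454)**2 = (20 + 454)**2 = 474**2 = 224676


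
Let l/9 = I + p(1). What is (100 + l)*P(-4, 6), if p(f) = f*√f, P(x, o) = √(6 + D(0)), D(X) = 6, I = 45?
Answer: 1028*√3 ≈ 1780.5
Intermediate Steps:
P(x, o) = 2*√3 (P(x, o) = √(6 + 6) = √12 = 2*√3)
p(f) = f^(3/2)
l = 414 (l = 9*(45 + 1^(3/2)) = 9*(45 + 1) = 9*46 = 414)
(100 + l)*P(-4, 6) = (100 + 414)*(2*√3) = 514*(2*√3) = 1028*√3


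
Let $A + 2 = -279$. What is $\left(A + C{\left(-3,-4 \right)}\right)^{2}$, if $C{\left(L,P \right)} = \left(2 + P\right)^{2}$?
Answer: $76729$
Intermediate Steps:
$A = -281$ ($A = -2 - 279 = -281$)
$\left(A + C{\left(-3,-4 \right)}\right)^{2} = \left(-281 + \left(2 - 4\right)^{2}\right)^{2} = \left(-281 + \left(-2\right)^{2}\right)^{2} = \left(-281 + 4\right)^{2} = \left(-277\right)^{2} = 76729$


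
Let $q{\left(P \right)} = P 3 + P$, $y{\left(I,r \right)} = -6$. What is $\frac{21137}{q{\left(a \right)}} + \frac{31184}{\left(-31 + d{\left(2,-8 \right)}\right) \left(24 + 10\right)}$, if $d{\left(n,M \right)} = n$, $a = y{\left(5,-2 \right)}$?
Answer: $- \frac{10794749}{11832} \approx -912.33$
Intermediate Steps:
$a = -6$
$q{\left(P \right)} = 4 P$ ($q{\left(P \right)} = 3 P + P = 4 P$)
$\frac{21137}{q{\left(a \right)}} + \frac{31184}{\left(-31 + d{\left(2,-8 \right)}\right) \left(24 + 10\right)} = \frac{21137}{4 \left(-6\right)} + \frac{31184}{\left(-31 + 2\right) \left(24 + 10\right)} = \frac{21137}{-24} + \frac{31184}{\left(-29\right) 34} = 21137 \left(- \frac{1}{24}\right) + \frac{31184}{-986} = - \frac{21137}{24} + 31184 \left(- \frac{1}{986}\right) = - \frac{21137}{24} - \frac{15592}{493} = - \frac{10794749}{11832}$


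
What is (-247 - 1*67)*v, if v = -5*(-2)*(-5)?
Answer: 15700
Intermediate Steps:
v = -50 (v = 10*(-5) = -50)
(-247 - 1*67)*v = (-247 - 1*67)*(-50) = (-247 - 67)*(-50) = -314*(-50) = 15700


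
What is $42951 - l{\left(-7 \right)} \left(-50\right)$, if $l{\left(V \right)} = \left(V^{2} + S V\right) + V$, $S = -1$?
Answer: $45401$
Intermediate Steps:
$l{\left(V \right)} = V^{2}$ ($l{\left(V \right)} = \left(V^{2} - V\right) + V = V^{2}$)
$42951 - l{\left(-7 \right)} \left(-50\right) = 42951 - \left(-7\right)^{2} \left(-50\right) = 42951 - 49 \left(-50\right) = 42951 - -2450 = 42951 + 2450 = 45401$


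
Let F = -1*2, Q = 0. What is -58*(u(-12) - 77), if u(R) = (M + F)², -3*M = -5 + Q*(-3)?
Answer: 40136/9 ≈ 4459.6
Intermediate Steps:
M = 5/3 (M = -(-5 + 0*(-3))/3 = -(-5 + 0)/3 = -⅓*(-5) = 5/3 ≈ 1.6667)
F = -2
u(R) = ⅑ (u(R) = (5/3 - 2)² = (-⅓)² = ⅑)
-58*(u(-12) - 77) = -58*(⅑ - 77) = -58*(-692/9) = 40136/9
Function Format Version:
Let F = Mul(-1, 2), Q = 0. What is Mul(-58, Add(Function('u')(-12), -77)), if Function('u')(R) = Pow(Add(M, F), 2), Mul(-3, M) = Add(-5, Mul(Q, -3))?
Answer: Rational(40136, 9) ≈ 4459.6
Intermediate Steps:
M = Rational(5, 3) (M = Mul(Rational(-1, 3), Add(-5, Mul(0, -3))) = Mul(Rational(-1, 3), Add(-5, 0)) = Mul(Rational(-1, 3), -5) = Rational(5, 3) ≈ 1.6667)
F = -2
Function('u')(R) = Rational(1, 9) (Function('u')(R) = Pow(Add(Rational(5, 3), -2), 2) = Pow(Rational(-1, 3), 2) = Rational(1, 9))
Mul(-58, Add(Function('u')(-12), -77)) = Mul(-58, Add(Rational(1, 9), -77)) = Mul(-58, Rational(-692, 9)) = Rational(40136, 9)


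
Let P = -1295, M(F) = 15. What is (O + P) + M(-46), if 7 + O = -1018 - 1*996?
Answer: -3301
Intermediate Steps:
O = -2021 (O = -7 + (-1018 - 1*996) = -7 + (-1018 - 996) = -7 - 2014 = -2021)
(O + P) + M(-46) = (-2021 - 1295) + 15 = -3316 + 15 = -3301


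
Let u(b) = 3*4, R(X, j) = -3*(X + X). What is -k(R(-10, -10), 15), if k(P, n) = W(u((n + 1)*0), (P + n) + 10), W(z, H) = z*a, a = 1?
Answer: -12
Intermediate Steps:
R(X, j) = -6*X
u(b) = 12
W(z, H) = z (W(z, H) = z*1 = z)
k(P, n) = 12
-k(R(-10, -10), 15) = -1*12 = -12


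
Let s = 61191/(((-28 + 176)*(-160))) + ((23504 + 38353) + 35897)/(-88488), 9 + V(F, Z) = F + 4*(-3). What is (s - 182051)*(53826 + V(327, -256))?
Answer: -215105138999503181/21827040 ≈ -9.8550e+9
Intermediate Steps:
V(F, Z) = -21 + F (V(F, Z) = -9 + (F + 4*(-3)) = -9 + (F - 12) = -9 + (-12 + F) = -21 + F)
s = -966185491/261924480 (s = 61191/((148*(-160))) + (61857 + 35897)*(-1/88488) = 61191/(-23680) + 97754*(-1/88488) = 61191*(-1/23680) - 48877/44244 = -61191/23680 - 48877/44244 = -966185491/261924480 ≈ -3.6888)
(s - 182051)*(53826 + V(327, -256)) = (-966185491/261924480 - 182051)*(53826 + (-21 + 327)) = -47684579693971*(53826 + 306)/261924480 = -47684579693971/261924480*54132 = -215105138999503181/21827040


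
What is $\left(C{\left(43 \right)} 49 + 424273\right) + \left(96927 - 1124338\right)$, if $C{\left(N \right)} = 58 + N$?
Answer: $-598189$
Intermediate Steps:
$\left(C{\left(43 \right)} 49 + 424273\right) + \left(96927 - 1124338\right) = \left(\left(58 + 43\right) 49 + 424273\right) + \left(96927 - 1124338\right) = \left(101 \cdot 49 + 424273\right) - 1027411 = \left(4949 + 424273\right) - 1027411 = 429222 - 1027411 = -598189$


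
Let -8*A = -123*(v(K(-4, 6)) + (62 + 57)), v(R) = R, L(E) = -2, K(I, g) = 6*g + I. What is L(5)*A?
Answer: -18573/4 ≈ -4643.3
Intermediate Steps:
K(I, g) = I + 6*g
A = 18573/8 (A = -(-123)*((-4 + 6*6) + (62 + 57))/8 = -(-123)*((-4 + 36) + 119)/8 = -(-123)*(32 + 119)/8 = -(-123)*151/8 = -⅛*(-18573) = 18573/8 ≈ 2321.6)
L(5)*A = -2*18573/8 = -18573/4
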